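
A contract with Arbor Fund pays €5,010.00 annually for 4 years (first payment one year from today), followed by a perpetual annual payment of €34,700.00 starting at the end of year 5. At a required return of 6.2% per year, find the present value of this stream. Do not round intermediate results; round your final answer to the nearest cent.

PV of 4-year annuity: €5,010.00 × [1 − (1+0.062)^−4] / 0.062 = 17280.96955
Perpetuity value at year 4: €34,700.00 / 0.062 = 559677.41935
PV of perpetuity: 559677.41935 / (1+0.062)^4 = 439986.87178
Total PV = 17280.96955 + 439986.87178 = 457267.84133

€457267.84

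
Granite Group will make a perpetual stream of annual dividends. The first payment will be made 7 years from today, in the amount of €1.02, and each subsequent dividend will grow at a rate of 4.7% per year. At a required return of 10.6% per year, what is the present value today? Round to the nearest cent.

Value at end of year 6: C₁ / (r − g) = €1.02 / (0.106 − 0.047) = €17.2881
Discount to today: PV = €17.2881 / (1 + 0.106)^6 = €17.2881 / 1.830336 = €9.45

€9.45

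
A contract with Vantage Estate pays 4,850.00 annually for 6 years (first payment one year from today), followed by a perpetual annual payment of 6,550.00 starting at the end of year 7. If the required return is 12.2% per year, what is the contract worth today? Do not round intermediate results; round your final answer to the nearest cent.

PV of 6-year annuity: 4,850.00 × [1 − (1+0.122)^−6] / 0.122 = 19827.88545
Perpetuity value at year 6: 6,550.00 / 0.122 = 53688.52459
PV of perpetuity: 53688.52459 / (1+0.122)^6 = 26910.65867
Total PV = 19827.88545 + 26910.65867 = 46738.54412

46738.54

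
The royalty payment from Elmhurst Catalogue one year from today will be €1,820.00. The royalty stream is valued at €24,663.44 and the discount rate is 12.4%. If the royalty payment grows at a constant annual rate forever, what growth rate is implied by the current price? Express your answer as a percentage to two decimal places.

P = D₁/(r−g) ⇒ g = r − D₁/P = 0.124 − €1,820.00/€24,663.44 = 0.050207

5.02%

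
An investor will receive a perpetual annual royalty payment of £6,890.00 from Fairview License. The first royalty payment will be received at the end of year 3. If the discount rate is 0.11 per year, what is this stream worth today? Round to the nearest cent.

Value at end of year 2: C / r = £6,890.00 / 0.11 = £62,636.3636
Discount to today: PV = £62,636.3636 / (1 + 0.11)^2 = £62,636.3636 / 1.232100 = £50,837.08

£50837.08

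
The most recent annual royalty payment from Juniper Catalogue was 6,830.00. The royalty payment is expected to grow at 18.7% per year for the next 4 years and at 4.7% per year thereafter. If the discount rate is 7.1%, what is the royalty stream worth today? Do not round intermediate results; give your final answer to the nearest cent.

485137.08

D_1 = 8107.21000
D_2 = 9623.25827
D_3 = 11422.80757
D_4 = 13558.87258
Terminal value at year 4: TV = D_4×(1+g_2)/(r−g_2) = 14196.13959/0.024 = 591505.81636
P_0 = D_1/(1+r)^1 + D_2/(1+r)^2 + D_3/(1+r)^3 + D_4/(1+r)^4 + TV/(1+r)^4
    = 7569.75724 + 8389.63757 + 9298.31914 + 10305.42000 + 449573.94741 = 485137.08136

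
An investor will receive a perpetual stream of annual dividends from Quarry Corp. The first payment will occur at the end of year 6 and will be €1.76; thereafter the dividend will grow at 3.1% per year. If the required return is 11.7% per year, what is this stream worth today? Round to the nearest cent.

Value at end of year 5: C₁ / (r − g) = €1.76 / (0.117 − 0.031) = €20.4651
Discount to today: PV = €20.4651 / (1 + 0.117)^5 = €20.4651 / 1.738865 = €11.77

€11.77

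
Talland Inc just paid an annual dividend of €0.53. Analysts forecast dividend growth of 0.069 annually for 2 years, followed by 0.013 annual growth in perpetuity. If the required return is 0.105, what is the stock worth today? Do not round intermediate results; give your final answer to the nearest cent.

D_1 = 0.56657
D_2 = 0.60566
Terminal value at year 2: TV = D_2×(1+g_2)/(r−g_2) = 0.61354/0.092 = 6.66888
P_0 = D_1/(1+r)^1 + D_2/(1+r)^2 + TV/(1+r)^2
    = 0.51273 + 0.49603 + 5.46171 = 6.47047

€6.47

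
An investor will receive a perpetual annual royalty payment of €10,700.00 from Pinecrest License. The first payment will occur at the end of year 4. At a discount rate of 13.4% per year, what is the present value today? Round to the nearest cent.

Value at end of year 3: C / r = €10,700.00 / 0.134 = €79,850.7463
Discount to today: PV = €79,850.7463 / (1 + 0.134)^3 = €79,850.7463 / 1.458274 = €54,757.02

€54757.02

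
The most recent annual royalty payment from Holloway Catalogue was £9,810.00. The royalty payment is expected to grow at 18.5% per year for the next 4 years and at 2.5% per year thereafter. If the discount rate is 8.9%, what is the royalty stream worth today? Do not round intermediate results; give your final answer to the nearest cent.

£268964.34

D_1 = 11624.85000
D_2 = 13775.44725
D_3 = 16323.90499
D_4 = 19343.82741
Terminal value at year 4: TV = D_4×(1+g_2)/(r−g_2) = 19827.42310/0.064 = 309803.48594
P_0 = D_1/(1+r)^1 + D_2/(1+r)^2 + D_3/(1+r)^3 + D_4/(1+r)^4 + TV/(1+r)^4
    = 10674.79339 + 11615.82201 + 12639.80632 + 13754.05921 + 220279.85460 = 268964.33553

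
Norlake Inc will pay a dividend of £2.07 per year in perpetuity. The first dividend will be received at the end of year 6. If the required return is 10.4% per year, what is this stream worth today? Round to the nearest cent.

Value at end of year 5: C / r = £2.07 / 0.104 = £19.9038
Discount to today: PV = £19.9038 / (1 + 0.104)^5 = £19.9038 / 1.640006 = £12.14

£12.14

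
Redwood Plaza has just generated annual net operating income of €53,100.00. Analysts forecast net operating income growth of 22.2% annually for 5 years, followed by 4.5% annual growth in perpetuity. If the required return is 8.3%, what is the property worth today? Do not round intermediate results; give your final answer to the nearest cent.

€3057792.67

D_1 = 64888.20000
D_2 = 79293.38040
D_3 = 96896.51085
D_4 = 118407.53626
D_5 = 144694.00931
Terminal value at year 5: TV = D_5×(1+g_2)/(r−g_2) = 151205.23973/0.038 = 3979085.25592
P_0 = D_1/(1+r)^1 + D_2/(1+r)^2 + D_3/(1+r)^3 + D_4/(1+r)^4 + D_5/(1+r)^5 + TV/(1+r)^5
    = 59915.23546 + 67605.18719 + 76282.12257 + 86072.71818 + 97119.90915 + 2670797.50171 = 3057792.67426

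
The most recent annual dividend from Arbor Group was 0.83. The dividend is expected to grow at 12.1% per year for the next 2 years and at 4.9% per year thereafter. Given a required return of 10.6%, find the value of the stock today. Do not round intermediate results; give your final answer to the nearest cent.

17.39

D_1 = 0.93043
D_2 = 1.04301
Terminal value at year 2: TV = D_2×(1+g_2)/(r−g_2) = 1.09412/0.057 = 19.19508
P_0 = D_1/(1+r)^1 + D_2/(1+r)^2 + TV/(1+r)^2
    = 0.84126 + 0.85267 + 15.69205 = 17.38597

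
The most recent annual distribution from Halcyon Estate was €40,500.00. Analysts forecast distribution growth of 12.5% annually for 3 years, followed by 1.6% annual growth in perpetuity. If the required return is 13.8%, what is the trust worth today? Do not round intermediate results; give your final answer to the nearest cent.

€444596.63

D_1 = 45562.50000
D_2 = 51257.81250
D_3 = 57665.03906
Terminal value at year 3: TV = D_3×(1+g_2)/(r−g_2) = 58587.67969/0.122 = 480226.88268
P_0 = D_1/(1+r)^1 + D_2/(1+r)^2 + D_3/(1+r)^3 + TV/(1+r)^3
    = 40037.34622 + 39579.97759 + 39127.83374 + 325851.46783 = 444596.62537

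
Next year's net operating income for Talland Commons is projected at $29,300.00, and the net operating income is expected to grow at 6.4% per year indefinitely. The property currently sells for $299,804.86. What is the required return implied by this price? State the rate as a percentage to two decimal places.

16.17%

P = D₁/(r − g) ⇒ r = D₁/P + g = $29,300.0000/$299,804.86 + 0.064 = 0.097730 + 0.064 = 0.161730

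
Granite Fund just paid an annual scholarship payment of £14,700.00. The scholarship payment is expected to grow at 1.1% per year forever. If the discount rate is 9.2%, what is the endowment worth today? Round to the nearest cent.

D₁ = D₀ × (1 + g) = £14,700.00 × 1.011 = £14,861.7000
Growing perpetuity: P = D₁ / (r − g) = £14,861.7000 / (0.092 − 0.011) = £183,477.78

£183477.78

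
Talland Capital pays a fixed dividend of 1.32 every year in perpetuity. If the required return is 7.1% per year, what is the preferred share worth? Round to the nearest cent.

18.59

Level perpetuity: PV = C / r = 1.32 / 0.071 = 18.59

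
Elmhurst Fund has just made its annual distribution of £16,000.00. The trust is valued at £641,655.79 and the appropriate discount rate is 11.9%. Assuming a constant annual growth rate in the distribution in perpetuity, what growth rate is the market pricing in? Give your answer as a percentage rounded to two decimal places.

9.18%

P = D₀(1+g)/(r−g) ⇒ P(r−g) = D₀(1+g) ⇒ g(P+D₀) = P·r − D₀
g = (P·r − D₀)/(P + D₀) = (£641,655.79×0.119 − £16,000.00) / (£641,655.79 + £16,000.00) = 0.091776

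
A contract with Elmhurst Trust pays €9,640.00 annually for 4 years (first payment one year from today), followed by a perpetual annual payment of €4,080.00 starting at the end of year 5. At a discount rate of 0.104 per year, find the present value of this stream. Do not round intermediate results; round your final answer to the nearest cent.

€56703.69

PV of 4-year annuity: €9,640.00 × [1 − (1+0.104)^−4] / 0.104 = 30294.77733
Perpetuity value at year 4: €4,080.00 / 0.104 = 39230.76923
PV of perpetuity: 39230.76923 / (1+0.104)^4 = 26408.91326
Total PV = 30294.77733 + 26408.91326 = 56703.69060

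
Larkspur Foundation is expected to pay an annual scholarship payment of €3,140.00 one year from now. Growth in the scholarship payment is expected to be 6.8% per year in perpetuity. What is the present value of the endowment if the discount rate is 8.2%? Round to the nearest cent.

Growing perpetuity: P = D₁ / (r − g) = €3,140.0000 / (0.082 − 0.068) = €224,285.71

€224285.71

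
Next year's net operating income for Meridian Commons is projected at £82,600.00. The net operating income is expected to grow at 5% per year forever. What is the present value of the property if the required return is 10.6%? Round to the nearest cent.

Growing perpetuity: P = D₁ / (r − g) = £82,600.0000 / (0.106 − 0.05) = £1,475,000.00

£1475000.00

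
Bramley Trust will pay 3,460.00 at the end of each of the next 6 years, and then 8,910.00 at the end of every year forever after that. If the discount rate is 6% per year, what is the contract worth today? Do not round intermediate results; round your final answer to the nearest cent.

121700.58

PV of 6-year annuity: 3,460.00 × [1 − (1+0.06)^−6] / 0.06 = 17013.94217
Perpetuity value at year 6: 8,910.00 / 0.06 = 148500.00000
PV of perpetuity: 148500.00000 / (1+0.06)^6 = 104686.64026
Total PV = 17013.94217 + 104686.64026 = 121700.58242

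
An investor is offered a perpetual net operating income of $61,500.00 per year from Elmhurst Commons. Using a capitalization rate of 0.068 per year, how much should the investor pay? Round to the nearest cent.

Level perpetuity: PV = C / r = $61,500.00 / 0.068 = $904,411.76

$904411.76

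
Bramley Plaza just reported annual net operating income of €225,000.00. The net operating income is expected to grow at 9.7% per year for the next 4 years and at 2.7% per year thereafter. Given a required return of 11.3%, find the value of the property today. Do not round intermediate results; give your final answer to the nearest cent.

€3403831.19

D_1 = 246825.00000
D_2 = 270767.02500
D_3 = 297031.42643
D_4 = 325843.47479
Terminal value at year 4: TV = D_4×(1+g_2)/(r−g_2) = 334641.24861/0.086 = 3891177.30939
P_0 = D_1/(1+r)^1 + D_2/(1+r)^2 + D_3/(1+r)^3 + D_4/(1+r)^4 + TV/(1+r)^4
    = 221765.49865 + 218577.49508 + 215435.32084 + 212338.31713 + 2535714.55458 = 3403831.18628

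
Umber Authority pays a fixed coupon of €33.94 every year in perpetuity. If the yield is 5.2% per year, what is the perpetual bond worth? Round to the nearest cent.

€652.69

Level perpetuity: PV = C / r = €33.94 / 0.052 = €652.69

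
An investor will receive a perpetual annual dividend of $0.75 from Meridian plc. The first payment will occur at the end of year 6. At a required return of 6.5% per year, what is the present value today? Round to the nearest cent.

Value at end of year 5: C / r = $0.75 / 0.065 = $11.5385
Discount to today: PV = $11.5385 / (1 + 0.065)^5 = $11.5385 / 1.370087 = $8.42

$8.42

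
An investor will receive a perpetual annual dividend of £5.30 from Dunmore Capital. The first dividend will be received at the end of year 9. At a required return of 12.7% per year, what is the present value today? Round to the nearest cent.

£16.04

Value at end of year 8: C / r = £5.30 / 0.127 = £41.7323
Discount to today: PV = £41.7323 / (1 + 0.127)^8 = £41.7323 / 2.602504 = £16.04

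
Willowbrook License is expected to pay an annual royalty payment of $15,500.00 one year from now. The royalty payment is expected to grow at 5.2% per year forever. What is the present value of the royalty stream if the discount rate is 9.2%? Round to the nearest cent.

Growing perpetuity: P = D₁ / (r − g) = $15,500.0000 / (0.092 − 0.052) = $387,500.00

$387500.00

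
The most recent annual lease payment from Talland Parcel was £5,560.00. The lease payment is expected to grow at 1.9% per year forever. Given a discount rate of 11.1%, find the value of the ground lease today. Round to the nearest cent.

D₁ = D₀ × (1 + g) = £5,560.00 × 1.019 = £5,665.6400
Growing perpetuity: P = D₁ / (r − g) = £5,665.6400 / (0.111 − 0.019) = £61,583.04

£61583.04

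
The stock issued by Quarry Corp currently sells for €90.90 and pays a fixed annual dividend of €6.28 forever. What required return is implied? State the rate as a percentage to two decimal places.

6.91%

P = C/r ⇒ r = C/P = €6.28/€90.90 = 0.069087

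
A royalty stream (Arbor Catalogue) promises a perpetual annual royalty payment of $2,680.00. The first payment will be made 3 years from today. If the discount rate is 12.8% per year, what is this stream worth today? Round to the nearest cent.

Value at end of year 2: C / r = $2,680.00 / 0.128 = $20,937.5000
Discount to today: PV = $20,937.5000 / (1 + 0.128)^2 = $20,937.5000 / 1.272384 = $16,455.33

$16455.33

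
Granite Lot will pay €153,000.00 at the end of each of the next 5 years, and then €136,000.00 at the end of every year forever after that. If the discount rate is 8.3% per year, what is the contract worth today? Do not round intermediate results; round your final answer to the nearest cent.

PV of 5-year annuity: €153,000.00 × [1 − (1+0.083)^−5] / 0.083 = 606084.76911
Perpetuity value at year 5: €136,000.00 / 0.083 = 1638554.21687
PV of perpetuity: 1638554.21687 / (1+0.083)^5 = 1099812.19988
Total PV = 606084.76911 + 1099812.19988 = 1705896.96899

€1705896.97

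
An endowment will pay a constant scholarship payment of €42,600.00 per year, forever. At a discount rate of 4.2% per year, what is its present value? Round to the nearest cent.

Level perpetuity: PV = C / r = €42,600.00 / 0.042 = €1,014,285.71

€1014285.71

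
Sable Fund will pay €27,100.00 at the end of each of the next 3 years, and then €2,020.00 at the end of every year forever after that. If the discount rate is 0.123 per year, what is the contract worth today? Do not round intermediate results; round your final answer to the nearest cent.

€76351.51

PV of 3-year annuity: €27,100.00 × [1 − (1+0.123)^−3] / 0.123 = 64755.54035
Perpetuity value at year 3: €2,020.00 / 0.123 = 16422.76423
PV of perpetuity: 16422.76423 / (1+0.123)^3 = 11595.96749
Total PV = 64755.54035 + 11595.96749 = 76351.50784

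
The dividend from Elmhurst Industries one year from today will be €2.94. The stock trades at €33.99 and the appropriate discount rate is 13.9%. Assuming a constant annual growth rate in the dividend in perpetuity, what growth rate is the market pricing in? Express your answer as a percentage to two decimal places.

5.25%

P = D₁/(r−g) ⇒ g = r − D₁/P = 0.139 − €2.94/€33.99 = 0.052504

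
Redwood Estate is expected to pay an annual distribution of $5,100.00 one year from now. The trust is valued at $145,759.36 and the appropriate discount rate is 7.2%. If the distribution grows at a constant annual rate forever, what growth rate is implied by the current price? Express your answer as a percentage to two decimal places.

P = D₁/(r−g) ⇒ g = r − D₁/P = 0.072 − $5,100.00/$145,759.36 = 0.037011

3.70%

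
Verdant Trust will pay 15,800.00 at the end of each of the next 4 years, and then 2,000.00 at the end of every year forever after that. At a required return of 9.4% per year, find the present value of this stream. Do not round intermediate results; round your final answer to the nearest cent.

65595.00

PV of 4-year annuity: 15,800.00 × [1 − (1+0.094)^−4] / 0.094 = 50741.36115
Perpetuity value at year 4: 2,000.00 / 0.094 = 21276.59574
PV of perpetuity: 21276.59574 / (1+0.094)^4 = 14853.63864
Total PV = 50741.36115 + 14853.63864 = 65594.99979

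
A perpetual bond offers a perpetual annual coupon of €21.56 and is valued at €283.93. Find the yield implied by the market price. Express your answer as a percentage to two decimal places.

P = C/r ⇒ r = C/P = €21.56/€283.93 = 0.075934

7.59%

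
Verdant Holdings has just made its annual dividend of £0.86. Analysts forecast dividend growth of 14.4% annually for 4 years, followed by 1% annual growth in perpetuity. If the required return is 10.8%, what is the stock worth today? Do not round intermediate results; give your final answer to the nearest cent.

£13.80

D_1 = 0.98384
D_2 = 1.12551
D_3 = 1.28759
D_4 = 1.47300
Terminal value at year 4: TV = D_4×(1+g_2)/(r−g_2) = 1.48773/0.098 = 15.18091
P_0 = D_1/(1+r)^1 + D_2/(1+r)^2 + D_3/(1+r)^3 + D_4/(1+r)^4 + TV/(1+r)^4
    = 0.88794 + 0.91679 + 0.94658 + 0.97734 + 10.07254 = 13.80119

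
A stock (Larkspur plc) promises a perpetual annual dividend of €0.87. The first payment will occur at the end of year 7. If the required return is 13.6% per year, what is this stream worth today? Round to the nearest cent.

€2.98

Value at end of year 6: C / r = €0.87 / 0.136 = €6.3971
Discount to today: PV = €6.3971 / (1 + 0.136)^6 = €6.3971 / 2.149166 = €2.98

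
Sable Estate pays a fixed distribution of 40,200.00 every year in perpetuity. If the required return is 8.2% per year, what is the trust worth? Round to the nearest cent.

Level perpetuity: PV = C / r = 40,200.00 / 0.082 = 490,243.90

490243.90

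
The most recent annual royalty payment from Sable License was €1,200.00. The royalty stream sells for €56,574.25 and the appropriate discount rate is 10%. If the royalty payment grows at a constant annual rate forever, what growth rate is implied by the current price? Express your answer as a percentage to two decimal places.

7.72%

P = D₀(1+g)/(r−g) ⇒ P(r−g) = D₀(1+g) ⇒ g(P+D₀) = P·r − D₀
g = (P·r − D₀)/(P + D₀) = (€56,574.25×0.1 − €1,200.00) / (€56,574.25 + €1,200.00) = 0.077152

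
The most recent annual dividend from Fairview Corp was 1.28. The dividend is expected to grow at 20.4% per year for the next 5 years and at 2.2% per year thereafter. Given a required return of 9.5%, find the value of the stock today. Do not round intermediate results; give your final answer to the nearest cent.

37.39

D_1 = 1.54112
D_2 = 1.85551
D_3 = 2.23403
D_4 = 2.68977
D_5 = 3.23849
Terminal value at year 5: TV = D_5×(1+g_2)/(r−g_2) = 3.30974/0.073 = 45.33884
P_0 = D_1/(1+r)^1 + D_2/(1+r)^2 + D_3/(1+r)^3 + D_4/(1+r)^4 + D_5/(1+r)^5 + TV/(1+r)^5
    = 1.40742 + 1.54751 + 1.70156 + 1.87094 + 2.05718 + 28.80049 = 37.38509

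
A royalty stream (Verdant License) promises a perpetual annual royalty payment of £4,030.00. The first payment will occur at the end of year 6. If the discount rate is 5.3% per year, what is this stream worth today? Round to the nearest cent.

Value at end of year 5: C / r = £4,030.00 / 0.053 = £76,037.7358
Discount to today: PV = £76,037.7358 / (1 + 0.053)^5 = £76,037.7358 / 1.294619 = £58,733.69

£58733.69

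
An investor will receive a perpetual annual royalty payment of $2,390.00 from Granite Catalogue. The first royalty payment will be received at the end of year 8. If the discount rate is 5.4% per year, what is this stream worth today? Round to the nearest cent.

$30628.09

Value at end of year 7: C / r = $2,390.00 / 0.054 = $44,259.2593
Discount to today: PV = $44,259.2593 / (1 + 0.054)^7 = $44,259.2593 / 1.445055 = $30,628.09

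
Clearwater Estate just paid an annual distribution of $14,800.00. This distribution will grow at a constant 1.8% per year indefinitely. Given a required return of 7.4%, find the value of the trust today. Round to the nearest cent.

D₁ = D₀ × (1 + g) = $14,800.00 × 1.018 = $15,066.4000
Growing perpetuity: P = D₁ / (r − g) = $15,066.4000 / (0.074 − 0.018) = $269,042.86

$269042.86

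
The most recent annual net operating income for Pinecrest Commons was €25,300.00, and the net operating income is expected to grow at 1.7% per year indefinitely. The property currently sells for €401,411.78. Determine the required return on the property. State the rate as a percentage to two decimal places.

D₁ = €25,300.00 × 1.017 = €25,730.1000
P = D₁/(r − g) ⇒ r = D₁/P + g = €25,730.1000/€401,411.78 + 0.017 = 0.064099 + 0.017 = 0.081099

8.11%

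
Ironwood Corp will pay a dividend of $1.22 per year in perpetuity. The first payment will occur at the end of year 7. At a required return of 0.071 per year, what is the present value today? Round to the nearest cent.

Value at end of year 6: C / r = $1.22 / 0.071 = $17.1831
Discount to today: PV = $17.1831 / (1 + 0.071)^6 = $17.1831 / 1.509165 = $11.39

$11.39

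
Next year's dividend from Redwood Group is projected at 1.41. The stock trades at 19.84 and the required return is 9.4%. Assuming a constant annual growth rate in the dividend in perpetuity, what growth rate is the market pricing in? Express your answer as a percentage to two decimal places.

P = D₁/(r−g) ⇒ g = r − D₁/P = 0.094 − 1.41/19.84 = 0.022931

2.29%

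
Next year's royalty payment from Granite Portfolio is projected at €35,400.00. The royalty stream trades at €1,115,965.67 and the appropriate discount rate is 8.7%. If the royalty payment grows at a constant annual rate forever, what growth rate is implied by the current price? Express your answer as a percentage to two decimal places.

P = D₁/(r−g) ⇒ g = r − D₁/P = 0.087 − €35,400.00/€1,115,965.67 = 0.055279

5.53%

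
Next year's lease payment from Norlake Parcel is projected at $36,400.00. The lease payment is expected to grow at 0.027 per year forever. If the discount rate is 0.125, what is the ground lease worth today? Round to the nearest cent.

$371428.57

Growing perpetuity: P = D₁ / (r − g) = $36,400.0000 / (0.125 − 0.027) = $371,428.57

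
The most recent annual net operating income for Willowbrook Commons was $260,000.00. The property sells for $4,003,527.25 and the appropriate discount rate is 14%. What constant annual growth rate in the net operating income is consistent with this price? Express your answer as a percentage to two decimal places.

7.05%

P = D₀(1+g)/(r−g) ⇒ P(r−g) = D₀(1+g) ⇒ g(P+D₀) = P·r − D₀
g = (P·r − D₀)/(P + D₀) = ($4,003,527.25×0.14 − $260,000.00) / ($4,003,527.25 + $260,000.00) = 0.070480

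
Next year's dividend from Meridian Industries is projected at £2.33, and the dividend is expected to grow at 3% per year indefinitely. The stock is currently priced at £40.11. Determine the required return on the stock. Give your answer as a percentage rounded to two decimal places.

8.81%

P = D₁/(r − g) ⇒ r = D₁/P + g = £2.3300/£40.11 + 0.03 = 0.058090 + 0.03 = 0.088090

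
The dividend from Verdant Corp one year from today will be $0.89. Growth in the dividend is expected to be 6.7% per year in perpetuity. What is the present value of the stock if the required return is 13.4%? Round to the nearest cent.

Growing perpetuity: P = D₁ / (r − g) = $0.8900 / (0.134 − 0.067) = $13.28

$13.28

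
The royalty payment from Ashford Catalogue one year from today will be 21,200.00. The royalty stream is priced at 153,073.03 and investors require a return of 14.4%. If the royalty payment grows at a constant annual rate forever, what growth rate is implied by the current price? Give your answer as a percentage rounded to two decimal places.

P = D₁/(r−g) ⇒ g = r − D₁/P = 0.144 − 21,200.00/153,073.03 = 0.005504

0.55%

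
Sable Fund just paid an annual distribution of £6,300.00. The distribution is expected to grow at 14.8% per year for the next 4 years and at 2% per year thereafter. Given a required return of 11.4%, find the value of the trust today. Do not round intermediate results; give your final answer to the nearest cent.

D_1 = 7232.40000
D_2 = 8302.79520
D_3 = 9531.60889
D_4 = 10942.28701
Terminal value at year 4: TV = D_4×(1+g_2)/(r−g_2) = 11161.13275/0.094 = 118735.45474
P_0 = D_1/(1+r)^1 + D_2/(1+r)^2 + D_3/(1+r)^3 + D_4/(1+r)^4 + TV/(1+r)^4
    = 6492.28007 + 6690.42866 + 6894.62486 + 7105.05327 + 77097.38654 = 104279.77340

£104279.77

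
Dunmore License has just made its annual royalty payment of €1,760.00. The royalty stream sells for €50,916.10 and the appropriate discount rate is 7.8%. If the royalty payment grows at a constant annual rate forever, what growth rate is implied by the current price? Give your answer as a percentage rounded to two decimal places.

P = D₀(1+g)/(r−g) ⇒ P(r−g) = D₀(1+g) ⇒ g(P+D₀) = P·r − D₀
g = (P·r − D₀)/(P + D₀) = (€50,916.10×0.078 − €1,760.00) / (€50,916.10 + €1,760.00) = 0.041982

4.20%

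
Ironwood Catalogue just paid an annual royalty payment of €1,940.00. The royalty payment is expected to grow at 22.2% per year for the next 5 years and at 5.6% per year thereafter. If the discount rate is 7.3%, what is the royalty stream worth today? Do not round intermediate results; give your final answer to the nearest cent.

€245444.97

D_1 = 2370.68000
D_2 = 2896.97096
D_3 = 3540.09851
D_4 = 4326.00038
D_5 = 5286.37247
Terminal value at year 5: TV = D_5×(1+g_2)/(r−g_2) = 5582.40933/0.017 = 328377.01919
P_0 = D_1/(1+r)^1 + D_2/(1+r)^2 + D_3/(1+r)^3 + D_4/(1+r)^4 + D_5/(1+r)^5 + TV/(1+r)^5
    = 2209.39422 + 2516.19733 + 2865.60405 + 3263.53042 + 3716.71405 + 230873.53170 = 245444.97178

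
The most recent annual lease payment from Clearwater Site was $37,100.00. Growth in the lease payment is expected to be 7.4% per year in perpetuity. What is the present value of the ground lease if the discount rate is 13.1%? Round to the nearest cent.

D₁ = D₀ × (1 + g) = $37,100.00 × 1.074 = $39,845.4000
Growing perpetuity: P = D₁ / (r − g) = $39,845.4000 / (0.131 − 0.074) = $699,042.11

$699042.11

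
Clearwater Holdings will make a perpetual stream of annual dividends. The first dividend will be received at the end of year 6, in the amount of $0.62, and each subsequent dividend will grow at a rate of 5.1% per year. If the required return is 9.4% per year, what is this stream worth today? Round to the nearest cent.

$9.20

Value at end of year 5: C₁ / (r − g) = $0.62 / (0.094 − 0.051) = $14.4186
Discount to today: PV = $14.4186 / (1 + 0.094)^5 = $14.4186 / 1.567064 = $9.20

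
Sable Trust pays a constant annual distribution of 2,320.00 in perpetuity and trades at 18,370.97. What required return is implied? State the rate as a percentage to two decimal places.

12.63%

P = C/r ⇒ r = C/P = 2,320.00/18,370.97 = 0.126286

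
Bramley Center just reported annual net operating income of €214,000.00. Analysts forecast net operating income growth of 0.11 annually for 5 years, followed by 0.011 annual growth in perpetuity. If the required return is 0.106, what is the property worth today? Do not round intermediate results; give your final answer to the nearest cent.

€3400557.86

D_1 = 237540.00000
D_2 = 263669.40000
D_3 = 292673.03400
D_4 = 324867.06774
D_5 = 360602.44519
Terminal value at year 5: TV = D_5×(1+g_2)/(r−g_2) = 364569.07209/0.095 = 3837569.17988
P_0 = D_1/(1+r)^1 + D_2/(1+r)^2 + D_3/(1+r)^3 + D_4/(1+r)^4 + D_5/(1+r)^5 + TV/(1+r)^5
    = 214773.96022 + 215550.71957 + 216330.28817 + 217112.67620 + 217897.89383 + 2318892.32277 = 3400557.86075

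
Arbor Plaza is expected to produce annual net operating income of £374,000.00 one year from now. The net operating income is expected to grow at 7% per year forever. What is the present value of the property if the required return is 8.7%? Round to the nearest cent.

Growing perpetuity: P = D₁ / (r − g) = £374,000.0000 / (0.087 − 0.07) = £22,000,000.00

£22000000.00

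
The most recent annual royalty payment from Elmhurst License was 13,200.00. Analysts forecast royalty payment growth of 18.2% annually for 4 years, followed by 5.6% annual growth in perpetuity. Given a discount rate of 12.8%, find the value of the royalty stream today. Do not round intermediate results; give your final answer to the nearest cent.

292849.40

D_1 = 15602.40000
D_2 = 18442.03680
D_3 = 21798.48750
D_4 = 25765.81222
Terminal value at year 4: TV = D_4×(1+g_2)/(r−g_2) = 27208.69771/0.072 = 377898.57926
P_0 = D_1/(1+r)^1 + D_2/(1+r)^2 + D_3/(1+r)^3 + D_4/(1+r)^4 + TV/(1+r)^4
    = 13831.91489 + 14494.08103 + 15187.94661 + 15915.02916 + 233420.42774 = 292849.39944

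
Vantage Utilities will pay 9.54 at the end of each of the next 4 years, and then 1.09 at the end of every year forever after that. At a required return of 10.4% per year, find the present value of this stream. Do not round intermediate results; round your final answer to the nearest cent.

37.04

PV of 4-year annuity: 9.54 × [1 − (1+0.104)^−4] / 0.104 = 29.98052
Perpetuity value at year 4: 1.09 / 0.104 = 10.48077
PV of perpetuity: 10.48077 / (1+0.104)^4 = 7.05532
Total PV = 29.98052 + 7.05532 = 37.03584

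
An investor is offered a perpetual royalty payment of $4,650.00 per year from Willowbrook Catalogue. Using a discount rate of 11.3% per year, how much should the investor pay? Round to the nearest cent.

$41150.44

Level perpetuity: PV = C / r = $4,650.00 / 0.113 = $41,150.44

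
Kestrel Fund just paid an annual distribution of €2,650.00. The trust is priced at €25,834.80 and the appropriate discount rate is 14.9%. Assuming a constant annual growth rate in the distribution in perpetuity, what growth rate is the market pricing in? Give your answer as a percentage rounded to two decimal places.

4.21%

P = D₀(1+g)/(r−g) ⇒ P(r−g) = D₀(1+g) ⇒ g(P+D₀) = P·r − D₀
g = (P·r − D₀)/(P + D₀) = (€25,834.80×0.149 − €2,650.00) / (€25,834.80 + €2,650.00) = 0.042106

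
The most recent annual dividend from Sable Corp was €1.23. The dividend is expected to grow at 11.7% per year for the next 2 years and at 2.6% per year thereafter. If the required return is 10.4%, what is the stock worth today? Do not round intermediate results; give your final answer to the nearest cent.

€19.07

D_1 = 1.37391
D_2 = 1.53466
Terminal value at year 2: TV = D_2×(1+g_2)/(r−g_2) = 1.57456/0.078 = 20.18665
P_0 = D_1/(1+r)^1 + D_2/(1+r)^2 + TV/(1+r)^2
    = 1.24448 + 1.25914 + 16.56251 = 19.06613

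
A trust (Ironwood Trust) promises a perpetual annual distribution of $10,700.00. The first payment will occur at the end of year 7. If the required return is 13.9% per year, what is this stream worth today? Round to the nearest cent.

Value at end of year 6: C / r = $10,700.00 / 0.139 = $76,978.4173
Discount to today: PV = $76,978.4173 / (1 + 0.139)^6 = $76,978.4173 / 2.183445 = $35,255.48

$35255.48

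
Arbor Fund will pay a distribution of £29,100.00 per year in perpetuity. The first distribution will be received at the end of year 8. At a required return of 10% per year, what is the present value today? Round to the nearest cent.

£149329.01

Value at end of year 7: C / r = £29,100.00 / 0.1 = £291,000.0000
Discount to today: PV = £291,000.0000 / (1 + 0.1)^7 = £291,000.0000 / 1.948717 = £149,329.01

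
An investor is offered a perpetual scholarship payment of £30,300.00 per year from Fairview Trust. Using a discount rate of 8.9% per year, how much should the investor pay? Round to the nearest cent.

£340449.44

Level perpetuity: PV = C / r = £30,300.00 / 0.089 = £340,449.44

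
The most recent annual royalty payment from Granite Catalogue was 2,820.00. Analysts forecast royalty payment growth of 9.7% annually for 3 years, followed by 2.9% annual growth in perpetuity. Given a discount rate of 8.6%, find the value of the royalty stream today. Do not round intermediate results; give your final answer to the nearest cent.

61103.63

D_1 = 3093.54000
D_2 = 3393.61338
D_3 = 3722.79388
Terminal value at year 3: TV = D_3×(1+g_2)/(r−g_2) = 3830.75490/0.057 = 67206.22632
P_0 = D_1/(1+r)^1 + D_2/(1+r)^2 + D_3/(1+r)^3 + TV/(1+r)^3
    = 2848.56354 + 2877.41639 + 2906.56149 + 52471.08376 = 61103.62517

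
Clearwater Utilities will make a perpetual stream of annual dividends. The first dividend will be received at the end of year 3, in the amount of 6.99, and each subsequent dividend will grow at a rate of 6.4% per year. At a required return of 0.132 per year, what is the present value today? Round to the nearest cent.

Value at end of year 2: C₁ / (r − g) = 6.99 / (0.132 − 0.064) = 102.7941
Discount to today: PV = 102.7941 / (1 + 0.132)^2 = 102.7941 / 1.281424 = 80.22

80.22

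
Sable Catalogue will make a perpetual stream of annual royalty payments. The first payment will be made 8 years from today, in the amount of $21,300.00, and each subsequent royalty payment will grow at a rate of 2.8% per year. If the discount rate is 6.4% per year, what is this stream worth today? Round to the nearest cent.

$383253.13

Value at end of year 7: C₁ / (r − g) = $21,300.00 / (0.064 − 0.028) = $591,666.6667
Discount to today: PV = $591,666.6667 / (1 + 0.064)^7 = $591,666.6667 / 1.543801 = $383,253.13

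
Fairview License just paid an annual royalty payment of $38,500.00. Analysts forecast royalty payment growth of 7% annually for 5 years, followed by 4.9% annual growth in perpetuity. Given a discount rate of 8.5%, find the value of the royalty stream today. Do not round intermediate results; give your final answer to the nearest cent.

$1231076.68

D_1 = 41195.00000
D_2 = 44078.65000
D_3 = 47164.15550
D_4 = 50465.64639
D_5 = 53998.24163
Terminal value at year 5: TV = D_5×(1+g_2)/(r−g_2) = 56644.15547/0.036 = 1573448.76311
P_0 = D_1/(1+r)^1 + D_2/(1+r)^2 + D_3/(1+r)^3 + D_4/(1+r)^4 + D_5/(1+r)^5 + TV/(1+r)^5
    = 37967.74194 + 37442.84228 + 36925.19930 + 36414.71267 + 35911.28346 + 1046414.89868 = 1231076.67833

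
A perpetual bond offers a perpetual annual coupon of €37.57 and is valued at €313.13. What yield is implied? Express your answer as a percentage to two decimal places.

12.00%

P = C/r ⇒ r = C/P = €37.57/€313.13 = 0.119982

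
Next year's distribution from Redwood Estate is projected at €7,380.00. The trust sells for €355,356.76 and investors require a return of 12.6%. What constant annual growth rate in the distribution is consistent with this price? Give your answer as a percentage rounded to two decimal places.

P = D₁/(r−g) ⇒ g = r − D₁/P = 0.126 − €7,380.00/€355,356.76 = 0.105232

10.52%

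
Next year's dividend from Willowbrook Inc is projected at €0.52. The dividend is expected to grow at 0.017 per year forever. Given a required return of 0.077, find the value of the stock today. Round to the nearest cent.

Growing perpetuity: P = D₁ / (r − g) = €0.5200 / (0.077 − 0.017) = €8.67

€8.67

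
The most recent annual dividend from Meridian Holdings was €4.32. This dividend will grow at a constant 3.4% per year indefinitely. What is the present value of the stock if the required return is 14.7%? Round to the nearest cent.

D₁ = D₀ × (1 + g) = €4.32 × 1.034 = €4.4669
Growing perpetuity: P = D₁ / (r − g) = €4.4669 / (0.147 − 0.034) = €39.53

€39.53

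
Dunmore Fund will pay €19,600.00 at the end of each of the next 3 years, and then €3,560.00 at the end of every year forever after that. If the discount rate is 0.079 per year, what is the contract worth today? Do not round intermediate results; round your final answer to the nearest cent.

€86474.63

PV of 3-year annuity: €19,600.00 × [1 − (1+0.079)^−3] / 0.079 = 50602.38178
Perpetuity value at year 3: €3,560.00 / 0.079 = 45063.29114
PV of perpetuity: 45063.29114 / (1+0.079)^3 = 35872.24629
Total PV = 50602.38178 + 35872.24629 = 86474.62806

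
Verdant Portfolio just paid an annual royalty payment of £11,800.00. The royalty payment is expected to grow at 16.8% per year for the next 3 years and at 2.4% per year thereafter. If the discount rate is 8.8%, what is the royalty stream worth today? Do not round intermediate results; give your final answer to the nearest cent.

£274450.16

D_1 = 13782.40000
D_2 = 16097.84320
D_3 = 18802.28086
Terminal value at year 3: TV = D_3×(1+g_2)/(r−g_2) = 19253.53560/0.064 = 300836.49372
P_0 = D_1/(1+r)^1 + D_2/(1+r)^2 + D_3/(1+r)^3 + TV/(1+r)^3
    = 12667.64706 + 13599.09170 + 14599.02491 + 233584.39853 = 274450.16220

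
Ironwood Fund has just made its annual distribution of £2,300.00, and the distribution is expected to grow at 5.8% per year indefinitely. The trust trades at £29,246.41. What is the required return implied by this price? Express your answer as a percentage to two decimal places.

D₁ = £2,300.00 × 1.058 = £2,433.4000
P = D₁/(r − g) ⇒ r = D₁/P + g = £2,433.4000/£29,246.41 + 0.058 = 0.083203 + 0.058 = 0.141203

14.12%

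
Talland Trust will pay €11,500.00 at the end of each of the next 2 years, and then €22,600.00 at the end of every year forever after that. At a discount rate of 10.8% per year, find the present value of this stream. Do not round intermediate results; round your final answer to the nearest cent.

PV of 2-year annuity: €11,500.00 × [1 − (1+0.108)^−2] / 0.108 = 19746.44528
Perpetuity value at year 2: €22,600.00 / 0.108 = 209259.25926
PV of perpetuity: 209259.25926 / (1+0.108)^2 = 170453.20158
Total PV = 19746.44528 + 170453.20158 = 190199.64686

€190199.65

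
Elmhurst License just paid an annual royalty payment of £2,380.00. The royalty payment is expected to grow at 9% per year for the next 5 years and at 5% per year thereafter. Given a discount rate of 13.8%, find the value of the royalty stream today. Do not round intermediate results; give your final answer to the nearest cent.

£33369.36

D_1 = 2594.20000
D_2 = 2827.67800
D_3 = 3082.16902
D_4 = 3359.56423
D_5 = 3661.92501
Terminal value at year 5: TV = D_5×(1+g_2)/(r−g_2) = 3845.02126/0.088 = 43693.42345
P_0 = D_1/(1+r)^1 + D_2/(1+r)^2 + D_3/(1+r)^3 + D_4/(1+r)^4 + D_5/(1+r)^5 + TV/(1+r)^5
    = 2279.61336 + 2183.46095 + 2091.36418 + 2003.15198 + 1918.66051 + 22893.10833 = 33369.35930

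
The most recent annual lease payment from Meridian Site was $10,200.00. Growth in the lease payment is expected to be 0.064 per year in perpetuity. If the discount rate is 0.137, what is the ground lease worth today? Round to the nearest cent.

$148668.49

D₁ = D₀ × (1 + g) = $10,200.00 × 1.064 = $10,852.8000
Growing perpetuity: P = D₁ / (r − g) = $10,852.8000 / (0.137 − 0.064) = $148,668.49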